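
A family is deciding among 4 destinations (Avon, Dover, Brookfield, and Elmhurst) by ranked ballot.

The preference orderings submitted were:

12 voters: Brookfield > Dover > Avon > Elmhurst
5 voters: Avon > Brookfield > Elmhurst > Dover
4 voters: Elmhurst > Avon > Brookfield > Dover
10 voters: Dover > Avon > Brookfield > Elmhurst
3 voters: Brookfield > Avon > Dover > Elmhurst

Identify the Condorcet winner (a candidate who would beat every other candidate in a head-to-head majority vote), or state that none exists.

Head-to-head results (34 voters total):
Avon vs Dover: Dover wins 22–12.
Avon vs Brookfield: Avon wins 19–15.
Avon vs Elmhurst: Avon wins 30–4.
Dover vs Brookfield: Brookfield wins 24–10.
Dover vs Elmhurst: Dover wins 25–9.
Brookfield vs Elmhurst: Brookfield wins 30–4.
No candidate beats all others: Avon beats Brookfield beats Dover beats Avon, a majority cycle.

No Condorcet winner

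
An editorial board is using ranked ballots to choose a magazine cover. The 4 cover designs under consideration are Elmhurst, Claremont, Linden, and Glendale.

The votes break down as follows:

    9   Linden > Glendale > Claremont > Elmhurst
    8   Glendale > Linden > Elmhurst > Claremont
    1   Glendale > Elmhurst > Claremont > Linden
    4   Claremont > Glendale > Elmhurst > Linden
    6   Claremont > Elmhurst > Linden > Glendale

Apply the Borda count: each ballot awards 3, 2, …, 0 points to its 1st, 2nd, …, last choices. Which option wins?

Borda scores:
  Elmhurst: 9·0 + 8·1 + 2 + 4·1 + 6·2 = 26
  Claremont: 9·1 + 8·0 + 1 + 4·3 + 6·3 = 40
  Linden: 9·3 + 8·2 + 0 + 4·0 + 6·1 = 49
  Glendale: 9·2 + 8·3 + 3 + 4·2 + 6·0 = 53
Glendale has the highest total.

Glendale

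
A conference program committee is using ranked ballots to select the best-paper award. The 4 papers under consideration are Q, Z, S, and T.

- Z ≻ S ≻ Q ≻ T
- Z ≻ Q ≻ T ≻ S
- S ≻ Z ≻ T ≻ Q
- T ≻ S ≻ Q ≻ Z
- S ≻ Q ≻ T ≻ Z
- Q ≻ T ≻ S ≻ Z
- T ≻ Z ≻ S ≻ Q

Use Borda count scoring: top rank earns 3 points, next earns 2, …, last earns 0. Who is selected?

S

Borda scores:
  Q: 1 + 2 + 0 + 1 + 2 + 3 + 0 = 9
  Z: 3 + 3 + 2 + 0 + 0 + 0 + 2 = 10
  S: 2 + 0 + 3 + 2 + 3 + 1 + 1 = 12
  T: 0 + 1 + 1 + 3 + 1 + 2 + 3 = 11
S has the highest total.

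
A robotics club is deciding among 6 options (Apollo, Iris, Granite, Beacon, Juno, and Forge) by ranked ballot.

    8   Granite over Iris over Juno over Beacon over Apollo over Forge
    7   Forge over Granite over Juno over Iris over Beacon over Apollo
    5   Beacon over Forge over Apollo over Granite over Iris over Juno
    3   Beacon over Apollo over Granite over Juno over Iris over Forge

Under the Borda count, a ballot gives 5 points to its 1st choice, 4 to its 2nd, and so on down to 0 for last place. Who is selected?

Borda scores:
  Apollo: 8·1 + 7·0 + 5·3 + 3·4 = 35
  Iris: 8·4 + 7·2 + 5·1 + 3·1 = 54
  Granite: 8·5 + 7·4 + 5·2 + 3·3 = 87
  Beacon: 8·2 + 7·1 + 5·5 + 3·5 = 63
  Juno: 8·3 + 7·3 + 5·0 + 3·2 = 51
  Forge: 8·0 + 7·5 + 5·4 + 3·0 = 55
Granite has the highest total.

Granite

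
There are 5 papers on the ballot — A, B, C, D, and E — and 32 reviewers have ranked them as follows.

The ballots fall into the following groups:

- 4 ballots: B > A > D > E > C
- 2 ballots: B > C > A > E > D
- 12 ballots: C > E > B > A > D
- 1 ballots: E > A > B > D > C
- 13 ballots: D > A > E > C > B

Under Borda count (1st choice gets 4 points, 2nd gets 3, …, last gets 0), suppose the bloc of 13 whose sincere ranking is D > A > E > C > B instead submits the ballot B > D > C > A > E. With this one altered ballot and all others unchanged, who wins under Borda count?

Borda totals with the altered ballot: A 44, B 102, C 80, D 48, E 46.
The switch changes the winner from E to B.

B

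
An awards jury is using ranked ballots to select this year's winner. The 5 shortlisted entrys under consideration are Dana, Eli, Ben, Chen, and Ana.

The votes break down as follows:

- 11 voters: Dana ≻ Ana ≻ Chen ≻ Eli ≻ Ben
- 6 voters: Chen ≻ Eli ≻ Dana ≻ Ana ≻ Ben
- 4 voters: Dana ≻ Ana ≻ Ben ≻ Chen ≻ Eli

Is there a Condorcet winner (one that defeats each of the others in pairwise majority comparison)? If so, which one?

Dana

Head-to-head results (21 voters total):
Dana vs Eli: Dana wins 15–6.
Dana vs Ben: Dana wins 21–0.
Dana vs Chen: Dana wins 15–6.
Dana vs Ana: Dana wins 21–0.
Eli vs Ben: Eli wins 17–4.
Eli vs Chen: Chen wins 21–0.
Eli vs Ana: Ana wins 15–6.
Ben vs Chen: Chen wins 17–4.
Ben vs Ana: Ana wins 21–0.
Chen vs Ana: Ana wins 15–6.
Dana beats each rival — Eli (15–6), Ben (21–0), Chen (15–6), Ana (21–0) — so Dana is the Condorcet winner.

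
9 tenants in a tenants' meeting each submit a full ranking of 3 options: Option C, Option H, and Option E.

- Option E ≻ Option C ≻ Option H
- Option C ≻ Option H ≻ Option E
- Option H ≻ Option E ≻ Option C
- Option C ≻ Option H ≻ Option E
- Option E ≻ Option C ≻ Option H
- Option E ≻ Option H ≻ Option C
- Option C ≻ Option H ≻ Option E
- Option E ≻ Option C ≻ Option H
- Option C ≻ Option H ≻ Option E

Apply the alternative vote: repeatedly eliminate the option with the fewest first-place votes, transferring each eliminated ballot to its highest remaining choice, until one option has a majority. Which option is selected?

Round 1: Option C 4, Option E 4, Option H 1. Option H has the fewest and is eliminated.
Round 2: Option E 5, Option C 4. Option E has a majority.

Option E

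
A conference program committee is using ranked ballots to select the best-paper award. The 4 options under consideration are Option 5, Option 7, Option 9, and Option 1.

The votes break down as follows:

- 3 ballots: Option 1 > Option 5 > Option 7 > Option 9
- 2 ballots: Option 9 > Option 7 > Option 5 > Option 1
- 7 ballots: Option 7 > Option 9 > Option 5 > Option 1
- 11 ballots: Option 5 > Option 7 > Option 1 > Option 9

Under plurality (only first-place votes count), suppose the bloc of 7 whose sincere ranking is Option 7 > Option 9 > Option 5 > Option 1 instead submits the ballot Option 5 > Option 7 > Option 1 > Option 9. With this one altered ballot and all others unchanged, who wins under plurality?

Option 5

First-place totals with the altered ballot: Option 5 18, Option 7 0, Option 9 2, Option 1 3.
The winner is unchanged: still Option 5.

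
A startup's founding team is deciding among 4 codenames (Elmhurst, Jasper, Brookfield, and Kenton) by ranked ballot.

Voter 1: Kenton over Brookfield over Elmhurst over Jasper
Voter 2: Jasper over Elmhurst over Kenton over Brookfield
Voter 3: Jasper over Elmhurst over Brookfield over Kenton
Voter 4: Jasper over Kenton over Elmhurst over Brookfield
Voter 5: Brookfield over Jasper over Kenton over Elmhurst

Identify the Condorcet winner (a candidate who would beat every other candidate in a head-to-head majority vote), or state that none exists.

Jasper

Head-to-head results (5 voters total):
Elmhurst vs Jasper: Jasper wins 4–1.
Elmhurst vs Brookfield: Elmhurst wins 3–2.
Elmhurst vs Kenton: Kenton wins 3–2.
Jasper vs Brookfield: Jasper wins 3–2.
Jasper vs Kenton: Jasper wins 4–1.
Brookfield vs Kenton: Kenton wins 3–2.
Jasper beats each rival — Elmhurst (4–1), Brookfield (3–2), Kenton (4–1) — so Jasper is the Condorcet winner.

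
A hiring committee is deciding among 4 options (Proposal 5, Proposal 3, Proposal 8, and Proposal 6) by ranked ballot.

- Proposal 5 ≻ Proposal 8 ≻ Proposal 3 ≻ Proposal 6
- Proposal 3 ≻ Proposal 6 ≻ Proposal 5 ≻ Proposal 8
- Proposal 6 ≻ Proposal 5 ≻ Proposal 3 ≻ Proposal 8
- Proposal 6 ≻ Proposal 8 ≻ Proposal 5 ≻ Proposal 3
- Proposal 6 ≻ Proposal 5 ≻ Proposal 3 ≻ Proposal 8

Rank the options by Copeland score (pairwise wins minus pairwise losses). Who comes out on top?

Pairwise results:
  Proposal 5 vs Proposal 3: Proposal 5 wins 4–1.
  Proposal 5 vs Proposal 8: Proposal 5 wins 4–1.
  Proposal 5 vs Proposal 6: Proposal 6 wins 4–1.
  Proposal 3 vs Proposal 8: Proposal 3 wins 3–2.
  Proposal 3 vs Proposal 6: Proposal 6 wins 3–2.
  Proposal 8 vs Proposal 6: Proposal 6 wins 4–1.
Copeland scores (wins − losses):
  Proposal 5: 2 − 1 = 1
  Proposal 3: 1 − 2 = -1
  Proposal 8: 0 − 3 = -3
  Proposal 6: 3 − 0 = 3
Proposal 6 has the best Copeland score.

Proposal 6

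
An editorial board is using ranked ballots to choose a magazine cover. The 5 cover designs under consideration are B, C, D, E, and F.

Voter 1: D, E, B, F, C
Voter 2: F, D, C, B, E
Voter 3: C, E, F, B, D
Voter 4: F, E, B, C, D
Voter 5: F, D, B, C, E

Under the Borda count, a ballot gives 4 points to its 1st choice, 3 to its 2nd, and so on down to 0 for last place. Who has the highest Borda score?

Borda scores:
  B: 2 + 1 + 1 + 2 + 2 = 8
  C: 0 + 2 + 4 + 1 + 1 = 8
  D: 4 + 3 + 0 + 0 + 3 = 10
  E: 3 + 0 + 3 + 3 + 0 = 9
  F: 1 + 4 + 2 + 4 + 4 = 15
F has the highest total.

F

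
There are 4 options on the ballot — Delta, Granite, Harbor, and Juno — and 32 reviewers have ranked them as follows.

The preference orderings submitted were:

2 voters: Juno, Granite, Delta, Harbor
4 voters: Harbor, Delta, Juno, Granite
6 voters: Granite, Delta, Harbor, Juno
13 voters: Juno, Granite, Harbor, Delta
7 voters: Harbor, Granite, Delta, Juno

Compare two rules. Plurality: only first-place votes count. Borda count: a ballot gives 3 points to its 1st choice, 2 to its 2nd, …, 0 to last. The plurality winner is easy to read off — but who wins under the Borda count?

Granite

Plurality first-place counts: Delta 0, Granite 6, Harbor 11, Juno 15 → Juno.
Borda totals: Delta 29, Granite 62, Harbor 52, Juno 49 → Granite.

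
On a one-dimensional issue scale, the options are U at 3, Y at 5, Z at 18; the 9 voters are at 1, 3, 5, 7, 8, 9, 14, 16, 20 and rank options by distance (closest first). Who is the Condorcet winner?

Y

With single-peaked preferences on a line, the Condorcet winner is the candidate closest to the median voter.
The median voter (position 8) is closest to Y at 5.
Check: Y vs Z — voters closer to Y: 6 of 9.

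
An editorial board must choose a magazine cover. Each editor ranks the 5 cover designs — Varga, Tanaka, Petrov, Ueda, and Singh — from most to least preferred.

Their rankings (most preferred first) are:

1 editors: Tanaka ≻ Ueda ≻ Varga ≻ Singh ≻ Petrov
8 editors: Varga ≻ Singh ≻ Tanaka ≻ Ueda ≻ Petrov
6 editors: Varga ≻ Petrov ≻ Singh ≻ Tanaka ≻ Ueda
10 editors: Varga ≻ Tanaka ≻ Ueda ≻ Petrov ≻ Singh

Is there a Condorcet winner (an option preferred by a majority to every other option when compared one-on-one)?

Yes

Head-to-head results (25 voters total):
Varga vs Tanaka: Varga wins 24–1.
Varga vs Petrov: Varga wins 25–0.
Varga vs Ueda: Varga wins 24–1.
Varga vs Singh: Varga wins 25–0.
Tanaka vs Petrov: Tanaka wins 19–6.
Tanaka vs Ueda: Tanaka wins 25–0.
Tanaka vs Singh: Singh wins 14–11.
Petrov vs Ueda: Ueda wins 19–6.
Petrov vs Singh: Petrov wins 16–9.
Ueda vs Singh: Singh wins 14–11.
Varga beats each rival — Tanaka (24–1), Petrov (25–0), Ueda (24–1), Singh (25–0) — so Varga is the Condorcet winner.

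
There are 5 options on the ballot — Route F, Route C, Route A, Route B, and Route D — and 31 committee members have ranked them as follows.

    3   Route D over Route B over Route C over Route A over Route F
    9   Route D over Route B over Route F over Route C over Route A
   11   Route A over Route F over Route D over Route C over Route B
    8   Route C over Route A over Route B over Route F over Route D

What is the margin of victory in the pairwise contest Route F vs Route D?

Ballots ranking Route F above Route D: 11+8 = 19.
Ballots ranking Route D above Route F: 3+9 = 12.
Route F wins 19–12, a margin of 7.

7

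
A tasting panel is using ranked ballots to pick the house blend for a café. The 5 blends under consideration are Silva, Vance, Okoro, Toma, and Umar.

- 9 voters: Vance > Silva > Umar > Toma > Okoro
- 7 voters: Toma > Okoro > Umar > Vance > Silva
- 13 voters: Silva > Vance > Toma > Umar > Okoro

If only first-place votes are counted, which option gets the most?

Silva

First-place vote totals:
  Silva: 13
  Vance: 9
  Okoro: 0
  Toma: 7
  Umar: 0
Silva has the most first-place votes.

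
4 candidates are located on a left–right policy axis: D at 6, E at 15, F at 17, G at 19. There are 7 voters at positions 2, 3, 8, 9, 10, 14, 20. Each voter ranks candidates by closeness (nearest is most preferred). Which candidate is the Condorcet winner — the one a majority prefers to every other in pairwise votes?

With single-peaked preferences on a line, the Condorcet winner is the candidate closest to the median voter.
The median voter (position 9) is closest to D at 6.
Check: D vs F — voters closer to D: 5 of 7.

D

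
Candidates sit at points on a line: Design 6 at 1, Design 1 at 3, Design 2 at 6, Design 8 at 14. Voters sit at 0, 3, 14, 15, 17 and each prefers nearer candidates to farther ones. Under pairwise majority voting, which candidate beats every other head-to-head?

Design 8

With single-peaked preferences on a line, the Condorcet winner is the candidate closest to the median voter.
The median voter (position 14) is closest to Design 8 at 14.
Check: Design 8 vs Design 2 — voters closer to Design 8: 3 of 5.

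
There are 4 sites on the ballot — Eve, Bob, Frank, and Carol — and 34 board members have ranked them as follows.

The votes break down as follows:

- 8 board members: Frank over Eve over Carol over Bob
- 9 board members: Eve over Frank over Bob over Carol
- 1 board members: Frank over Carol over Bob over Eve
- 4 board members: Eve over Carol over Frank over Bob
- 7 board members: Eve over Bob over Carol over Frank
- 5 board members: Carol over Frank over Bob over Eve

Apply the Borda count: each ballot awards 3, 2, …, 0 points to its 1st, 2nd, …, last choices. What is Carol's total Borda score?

40

Borda scores:
  Eve: 8·2 + 9·3 + 0 + 4·3 + 7·3 + 5·0 = 76
  Bob: 8·0 + 9·1 + 1 + 4·0 + 7·2 + 5·1 = 29
  Frank: 8·3 + 9·2 + 3 + 4·1 + 7·0 + 5·2 = 59
  Carol: 8·1 + 9·0 + 2 + 4·2 + 7·1 + 5·3 = 40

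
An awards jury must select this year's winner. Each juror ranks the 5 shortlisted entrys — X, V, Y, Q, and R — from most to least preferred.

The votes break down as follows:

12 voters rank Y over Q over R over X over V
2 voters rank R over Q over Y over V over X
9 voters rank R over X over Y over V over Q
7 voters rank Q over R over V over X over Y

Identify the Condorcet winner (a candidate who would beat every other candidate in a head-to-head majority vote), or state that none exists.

Head-to-head results (30 voters total):
X vs V: X wins 21–9.
X vs Y: X wins 16–14.
X vs Q: Q wins 21–9.
X vs R: R wins 30–0.
V vs Y: Y wins 23–7.
V vs Q: Q wins 21–9.
V vs R: R wins 30–0.
Y vs Q: Y wins 21–9.
Y vs R: R wins 18–12.
Q vs R: Q wins 19–11.
No candidate beats all others: X beats Y beats Q beats X, a majority cycle.

There is no Condorcet winner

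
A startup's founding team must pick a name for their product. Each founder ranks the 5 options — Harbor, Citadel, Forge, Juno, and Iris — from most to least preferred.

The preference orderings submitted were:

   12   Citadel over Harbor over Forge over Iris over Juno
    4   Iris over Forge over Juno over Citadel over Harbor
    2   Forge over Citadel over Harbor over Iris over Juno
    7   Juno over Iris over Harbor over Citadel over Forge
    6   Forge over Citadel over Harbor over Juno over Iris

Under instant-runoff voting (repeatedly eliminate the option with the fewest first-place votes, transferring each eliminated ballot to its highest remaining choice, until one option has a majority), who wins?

Citadel

Round 1: Citadel 12, Forge 8, Juno 7, Iris 4, Harbor 0. Harbor has the fewest and is eliminated.
Round 2: Citadel 12, Forge 8, Juno 7, Iris 4. Iris has the fewest and is eliminated.
Round 3: Citadel 12, Forge 12, Juno 7. Juno has the fewest and is eliminated.
Round 4: Citadel 19, Forge 12. Citadel has a majority.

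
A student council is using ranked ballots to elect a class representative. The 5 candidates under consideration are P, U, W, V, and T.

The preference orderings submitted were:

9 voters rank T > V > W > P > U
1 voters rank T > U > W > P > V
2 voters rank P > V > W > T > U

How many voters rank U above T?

Ballots ranking U above T: 0.
Ballots ranking T above U: 9+1+2 = 12.
So 0 of 12 voters prefer U to T.

0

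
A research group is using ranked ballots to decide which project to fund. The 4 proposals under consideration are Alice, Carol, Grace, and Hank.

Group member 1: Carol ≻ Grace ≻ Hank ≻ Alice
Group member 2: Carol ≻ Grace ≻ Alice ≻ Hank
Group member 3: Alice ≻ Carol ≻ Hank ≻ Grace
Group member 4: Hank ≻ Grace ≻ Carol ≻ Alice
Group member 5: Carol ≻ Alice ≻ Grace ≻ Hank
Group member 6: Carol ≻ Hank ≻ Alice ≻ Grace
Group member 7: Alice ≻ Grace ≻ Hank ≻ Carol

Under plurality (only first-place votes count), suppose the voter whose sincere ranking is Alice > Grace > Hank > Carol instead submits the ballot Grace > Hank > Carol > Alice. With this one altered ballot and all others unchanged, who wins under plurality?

Carol

First-place totals with the altered ballot: Alice 1, Carol 4, Grace 1, Hank 1.
The winner is unchanged: still Carol.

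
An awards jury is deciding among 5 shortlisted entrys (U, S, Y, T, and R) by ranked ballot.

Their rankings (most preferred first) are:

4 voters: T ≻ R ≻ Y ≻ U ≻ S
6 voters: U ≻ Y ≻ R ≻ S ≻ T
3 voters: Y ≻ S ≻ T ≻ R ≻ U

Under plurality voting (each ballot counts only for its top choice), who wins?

First-place vote totals:
  U: 6
  S: 0
  Y: 3
  T: 4
  R: 0
U has the most first-place votes.

U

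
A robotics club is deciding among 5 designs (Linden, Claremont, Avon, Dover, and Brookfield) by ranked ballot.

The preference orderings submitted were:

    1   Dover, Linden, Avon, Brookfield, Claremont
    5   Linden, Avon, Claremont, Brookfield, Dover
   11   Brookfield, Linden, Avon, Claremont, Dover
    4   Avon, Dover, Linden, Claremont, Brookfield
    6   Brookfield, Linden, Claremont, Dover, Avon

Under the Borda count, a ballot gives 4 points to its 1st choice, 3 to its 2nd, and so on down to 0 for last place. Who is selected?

Linden

Borda scores:
  Linden: 3 + 5·4 + 11·3 + 4·2 + 6·3 = 82
  Claremont: 0 + 5·2 + 11·1 + 4·1 + 6·2 = 37
  Avon: 2 + 5·3 + 11·2 + 4·4 + 6·0 = 55
  Dover: 4 + 5·0 + 11·0 + 4·3 + 6·1 = 22
  Brookfield: 1 + 5·1 + 11·4 + 4·0 + 6·4 = 74
Linden has the highest total.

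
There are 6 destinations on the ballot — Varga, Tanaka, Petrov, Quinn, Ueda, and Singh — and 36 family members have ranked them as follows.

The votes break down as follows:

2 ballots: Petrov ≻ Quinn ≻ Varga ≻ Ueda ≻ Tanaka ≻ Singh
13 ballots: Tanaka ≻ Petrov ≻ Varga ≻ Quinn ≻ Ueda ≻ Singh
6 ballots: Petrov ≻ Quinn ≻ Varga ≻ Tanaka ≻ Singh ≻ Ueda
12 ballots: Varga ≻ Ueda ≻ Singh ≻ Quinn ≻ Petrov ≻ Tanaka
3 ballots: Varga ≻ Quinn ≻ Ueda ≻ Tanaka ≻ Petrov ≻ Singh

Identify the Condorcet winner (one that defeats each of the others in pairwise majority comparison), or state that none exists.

Head-to-head results (36 voters total):
Varga vs Tanaka: Varga wins 23–13.
Varga vs Petrov: Petrov wins 21–15.
Varga vs Quinn: Varga wins 28–8.
Varga vs Ueda: Varga wins 36–0.
Varga vs Singh: Varga wins 36–0.
Tanaka vs Petrov: Petrov wins 20–16.
Tanaka vs Quinn: Quinn wins 23–13.
Tanaka vs Ueda: Tanaka wins 19–17.
Tanaka vs Singh: Tanaka wins 24–12.
Petrov vs Quinn: Petrov wins 21–15.
Petrov vs Ueda: Petrov wins 21–15.
Petrov vs Singh: Petrov wins 24–12.
Quinn vs Ueda: Quinn wins 24–12.
Quinn vs Singh: Quinn wins 24–12.
Ueda vs Singh: Ueda wins 30–6.
Petrov beats each rival — Varga (21–15), Tanaka (20–16), Quinn (21–15), Ueda (21–15), Singh (24–12) — so Petrov is the Condorcet winner.

Petrov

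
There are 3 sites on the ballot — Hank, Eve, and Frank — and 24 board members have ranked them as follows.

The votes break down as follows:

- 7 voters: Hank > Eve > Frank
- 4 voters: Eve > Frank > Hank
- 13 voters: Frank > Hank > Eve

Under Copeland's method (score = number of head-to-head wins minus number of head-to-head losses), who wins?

Pairwise results:
  Hank vs Eve: Hank wins 20–4.
  Hank vs Frank: Frank wins 17–7.
  Eve vs Frank: Frank wins 13–11.
Copeland scores (wins − losses):
  Hank: 1 − 1 = 0
  Eve: 0 − 2 = -2
  Frank: 2 − 0 = 2
Frank has the best Copeland score.

Frank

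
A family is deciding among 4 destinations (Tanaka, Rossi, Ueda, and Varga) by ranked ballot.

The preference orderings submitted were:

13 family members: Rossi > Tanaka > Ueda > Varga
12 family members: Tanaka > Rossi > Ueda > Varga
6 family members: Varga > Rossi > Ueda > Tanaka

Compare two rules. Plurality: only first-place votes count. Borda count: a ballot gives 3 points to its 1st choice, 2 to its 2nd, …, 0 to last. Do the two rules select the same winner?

Plurality first-place counts: Tanaka 12, Rossi 13, Ueda 0, Varga 6 → Rossi.
Borda totals: Tanaka 62, Rossi 75, Ueda 31, Varga 18 → Rossi.
The two rules agree on Rossi.

Yes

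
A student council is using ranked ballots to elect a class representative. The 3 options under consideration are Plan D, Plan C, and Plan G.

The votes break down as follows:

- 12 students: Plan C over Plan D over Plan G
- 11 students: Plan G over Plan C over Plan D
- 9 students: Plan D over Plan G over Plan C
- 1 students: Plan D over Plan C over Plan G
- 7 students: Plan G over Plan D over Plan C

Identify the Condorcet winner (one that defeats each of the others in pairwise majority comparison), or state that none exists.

There is no Condorcet winner

Head-to-head results (40 voters total):
Plan D vs Plan C: Plan C wins 23–17.
Plan D vs Plan G: Plan D wins 22–18.
Plan C vs Plan G: Plan G wins 27–13.
No candidate beats all others: Plan D beats Plan G beats Plan C beats Plan D, a majority cycle.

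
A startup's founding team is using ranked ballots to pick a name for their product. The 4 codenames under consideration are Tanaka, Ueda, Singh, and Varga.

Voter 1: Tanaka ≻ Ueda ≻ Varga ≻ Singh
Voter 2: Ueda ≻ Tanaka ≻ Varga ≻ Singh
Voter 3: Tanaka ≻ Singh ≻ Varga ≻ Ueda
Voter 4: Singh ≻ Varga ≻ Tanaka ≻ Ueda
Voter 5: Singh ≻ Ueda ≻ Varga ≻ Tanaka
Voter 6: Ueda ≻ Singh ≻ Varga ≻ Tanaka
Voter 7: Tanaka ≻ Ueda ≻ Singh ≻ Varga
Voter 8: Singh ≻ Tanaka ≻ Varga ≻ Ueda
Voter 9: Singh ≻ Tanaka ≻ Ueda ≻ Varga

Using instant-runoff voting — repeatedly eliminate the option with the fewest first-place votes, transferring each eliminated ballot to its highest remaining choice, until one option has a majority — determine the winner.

Singh

Round 1: Singh 4, Tanaka 3, Ueda 2, Varga 0. Varga has the fewest and is eliminated.
Round 2: Singh 4, Tanaka 3, Ueda 2. Ueda has the fewest and is eliminated.
Round 3: Singh 5, Tanaka 4. Singh has a majority.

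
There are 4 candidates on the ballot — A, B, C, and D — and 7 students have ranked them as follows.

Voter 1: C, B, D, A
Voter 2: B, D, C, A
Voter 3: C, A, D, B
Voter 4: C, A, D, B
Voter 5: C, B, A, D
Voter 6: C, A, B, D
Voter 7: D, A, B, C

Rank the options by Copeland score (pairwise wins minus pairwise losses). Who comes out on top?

C

Pairwise results:
  A vs B: A wins 4–3.
  A vs C: C wins 6–1.
  A vs D: A wins 4–3.
  B vs C: C wins 5–2.
  B vs D: B wins 4–3.
  C vs D: C wins 5–2.
Copeland scores (wins − losses):
  A: 2 − 1 = 1
  B: 1 − 2 = -1
  C: 3 − 0 = 3
  D: 0 − 3 = -3
C has the best Copeland score.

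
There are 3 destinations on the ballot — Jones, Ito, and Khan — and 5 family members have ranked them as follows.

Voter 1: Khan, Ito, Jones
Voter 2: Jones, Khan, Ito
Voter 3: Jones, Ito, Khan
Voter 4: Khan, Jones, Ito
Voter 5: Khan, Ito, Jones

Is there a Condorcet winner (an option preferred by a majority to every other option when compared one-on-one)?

Head-to-head results (5 voters total):
Jones vs Ito: Jones wins 3–2.
Jones vs Khan: Khan wins 3–2.
Ito vs Khan: Khan wins 4–1.
Khan beats each rival — Jones (3–2), Ito (4–1) — so Khan is the Condorcet winner.

Yes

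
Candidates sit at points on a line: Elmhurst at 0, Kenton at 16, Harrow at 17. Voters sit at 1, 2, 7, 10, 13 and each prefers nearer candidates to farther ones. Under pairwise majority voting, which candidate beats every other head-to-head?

With single-peaked preferences on a line, the Condorcet winner is the candidate closest to the median voter.
The median voter (position 7) is closest to Elmhurst at 0.
Check: Elmhurst vs Harrow — voters closer to Elmhurst: 3 of 5.

Elmhurst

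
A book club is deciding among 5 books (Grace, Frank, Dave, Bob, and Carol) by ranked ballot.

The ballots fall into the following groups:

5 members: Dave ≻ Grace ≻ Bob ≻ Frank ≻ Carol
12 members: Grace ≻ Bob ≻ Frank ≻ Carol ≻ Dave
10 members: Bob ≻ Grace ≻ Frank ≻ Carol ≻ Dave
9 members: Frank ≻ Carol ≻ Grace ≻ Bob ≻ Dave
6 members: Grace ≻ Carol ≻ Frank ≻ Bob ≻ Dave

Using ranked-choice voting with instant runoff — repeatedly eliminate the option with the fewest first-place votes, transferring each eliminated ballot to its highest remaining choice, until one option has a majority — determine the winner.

Round 1: Grace 18, Bob 10, Frank 9, Dave 5, Carol 0. Carol has the fewest and is eliminated.
Round 2: Grace 18, Bob 10, Frank 9, Dave 5. Dave has the fewest and is eliminated.
Round 3: Grace 23, Bob 10, Frank 9. Grace has a majority.

Grace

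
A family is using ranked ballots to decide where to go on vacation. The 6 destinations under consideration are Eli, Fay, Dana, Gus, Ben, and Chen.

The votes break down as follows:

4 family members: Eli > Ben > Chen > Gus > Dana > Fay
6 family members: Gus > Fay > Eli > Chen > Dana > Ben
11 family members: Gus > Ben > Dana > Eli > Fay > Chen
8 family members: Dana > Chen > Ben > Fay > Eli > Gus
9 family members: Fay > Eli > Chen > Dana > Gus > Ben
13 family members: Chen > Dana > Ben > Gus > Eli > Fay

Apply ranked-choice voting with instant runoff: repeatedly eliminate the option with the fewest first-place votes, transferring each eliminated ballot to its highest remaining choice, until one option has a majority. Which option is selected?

Round 1: Gus 17, Chen 13, Fay 9, Dana 8, Eli 4, Ben 0. Ben has the fewest and is eliminated.
Round 2: Gus 17, Chen 13, Fay 9, Dana 8, Eli 4. Eli has the fewest and is eliminated.
Round 3: Gus 17, Chen 17, Fay 9, Dana 8. Dana has the fewest and is eliminated.
Round 4: Chen 25, Gus 17, Fay 9. Fay has the fewest and is eliminated.
Round 5: Chen 34, Gus 17. Chen has a majority.

Chen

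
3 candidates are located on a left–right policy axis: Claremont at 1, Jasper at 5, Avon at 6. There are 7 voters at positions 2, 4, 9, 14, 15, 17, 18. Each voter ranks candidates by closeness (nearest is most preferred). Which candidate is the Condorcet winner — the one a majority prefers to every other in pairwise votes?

Avon

With single-peaked preferences on a line, the Condorcet winner is the candidate closest to the median voter.
The median voter (position 14) is closest to Avon at 6.
Check: Avon vs Jasper — voters closer to Avon: 5 of 7.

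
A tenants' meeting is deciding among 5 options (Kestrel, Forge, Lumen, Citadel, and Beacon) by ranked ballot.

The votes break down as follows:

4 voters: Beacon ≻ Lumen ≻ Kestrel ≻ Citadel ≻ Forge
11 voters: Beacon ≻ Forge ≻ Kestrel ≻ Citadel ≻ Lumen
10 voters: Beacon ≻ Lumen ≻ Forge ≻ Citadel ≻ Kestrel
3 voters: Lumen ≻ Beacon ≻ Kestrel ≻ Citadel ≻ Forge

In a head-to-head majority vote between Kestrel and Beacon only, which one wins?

Beacon

Ballots ranking Kestrel above Beacon: 0.
Ballots ranking Beacon above Kestrel: 4+11+10+3 = 28.
Beacon wins the head-to-head, 28–0.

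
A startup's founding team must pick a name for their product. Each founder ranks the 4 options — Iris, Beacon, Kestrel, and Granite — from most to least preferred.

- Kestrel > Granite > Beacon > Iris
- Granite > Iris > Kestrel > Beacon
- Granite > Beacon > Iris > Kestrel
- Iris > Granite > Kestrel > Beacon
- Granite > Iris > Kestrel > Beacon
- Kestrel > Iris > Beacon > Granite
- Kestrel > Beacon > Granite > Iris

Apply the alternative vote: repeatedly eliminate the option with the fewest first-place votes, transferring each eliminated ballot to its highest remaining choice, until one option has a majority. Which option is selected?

Granite

Round 1: Kestrel 3, Granite 3, Iris 1, Beacon 0. Beacon has the fewest and is eliminated.
Round 2: Kestrel 3, Granite 3, Iris 1. Iris has the fewest and is eliminated.
Round 3: Granite 4, Kestrel 3. Granite has a majority.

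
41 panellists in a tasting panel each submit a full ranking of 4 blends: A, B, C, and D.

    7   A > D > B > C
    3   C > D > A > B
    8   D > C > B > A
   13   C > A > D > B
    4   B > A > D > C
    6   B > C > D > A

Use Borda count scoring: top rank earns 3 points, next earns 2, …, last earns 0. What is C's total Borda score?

Borda scores:
  A: 7·3 + 3·1 + 8·0 + 13·2 + 4·2 + 6·0 = 58
  B: 7·1 + 3·0 + 8·1 + 13·0 + 4·3 + 6·3 = 45
  C: 7·0 + 3·3 + 8·2 + 13·3 + 4·0 + 6·2 = 76
  D: 7·2 + 3·2 + 8·3 + 13·1 + 4·1 + 6·1 = 67

76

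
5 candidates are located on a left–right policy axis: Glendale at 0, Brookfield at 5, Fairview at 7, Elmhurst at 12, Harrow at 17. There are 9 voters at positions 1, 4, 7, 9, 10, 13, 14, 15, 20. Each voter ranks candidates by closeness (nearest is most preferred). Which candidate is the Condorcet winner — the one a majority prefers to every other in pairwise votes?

With single-peaked preferences on a line, the Condorcet winner is the candidate closest to the median voter.
The median voter (position 10) is closest to Elmhurst at 12.
Check: Elmhurst vs Brookfield — voters closer to Elmhurst: 6 of 9.

Elmhurst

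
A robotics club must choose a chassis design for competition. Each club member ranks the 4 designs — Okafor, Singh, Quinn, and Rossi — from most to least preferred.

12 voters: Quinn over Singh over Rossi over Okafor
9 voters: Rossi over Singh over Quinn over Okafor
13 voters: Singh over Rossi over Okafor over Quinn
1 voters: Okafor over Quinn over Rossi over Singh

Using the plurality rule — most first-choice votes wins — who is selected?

Singh

First-place vote totals:
  Okafor: 1
  Singh: 13
  Quinn: 12
  Rossi: 9
Singh has the most first-place votes.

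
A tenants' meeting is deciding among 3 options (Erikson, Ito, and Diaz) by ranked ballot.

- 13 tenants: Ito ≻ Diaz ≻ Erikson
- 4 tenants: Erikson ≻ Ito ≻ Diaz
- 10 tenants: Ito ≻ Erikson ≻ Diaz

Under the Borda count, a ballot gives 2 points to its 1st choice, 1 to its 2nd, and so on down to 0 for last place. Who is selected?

Borda scores:
  Erikson: 13·0 + 4·2 + 10·1 = 18
  Ito: 13·2 + 4·1 + 10·2 = 50
  Diaz: 13·1 + 4·0 + 10·0 = 13
Ito has the highest total.

Ito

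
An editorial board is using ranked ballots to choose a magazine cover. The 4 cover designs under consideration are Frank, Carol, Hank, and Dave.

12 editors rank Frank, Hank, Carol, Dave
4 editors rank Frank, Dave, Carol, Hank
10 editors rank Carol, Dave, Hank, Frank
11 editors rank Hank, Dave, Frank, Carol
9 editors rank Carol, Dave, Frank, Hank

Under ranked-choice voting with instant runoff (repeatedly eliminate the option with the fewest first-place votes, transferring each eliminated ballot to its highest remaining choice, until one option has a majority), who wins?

Round 1: Carol 19, Frank 16, Hank 11, Dave 0. Dave has the fewest and is eliminated.
Round 2: Carol 19, Frank 16, Hank 11. Hank has the fewest and is eliminated.
Round 3: Frank 27, Carol 19. Frank has a majority.

Frank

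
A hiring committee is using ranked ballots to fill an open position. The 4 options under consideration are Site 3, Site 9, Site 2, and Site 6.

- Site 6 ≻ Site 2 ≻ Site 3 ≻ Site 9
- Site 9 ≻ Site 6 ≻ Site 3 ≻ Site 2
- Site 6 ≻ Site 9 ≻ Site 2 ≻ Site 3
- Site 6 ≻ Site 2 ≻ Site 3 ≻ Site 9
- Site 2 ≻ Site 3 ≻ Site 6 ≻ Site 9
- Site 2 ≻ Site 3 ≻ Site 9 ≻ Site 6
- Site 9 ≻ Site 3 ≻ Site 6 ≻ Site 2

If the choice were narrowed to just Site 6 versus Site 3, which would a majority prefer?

Site 6

Ballots ranking Site 6 above Site 3: 4.
Ballots ranking Site 3 above Site 6: 3.
Site 6 wins the head-to-head, 4–3.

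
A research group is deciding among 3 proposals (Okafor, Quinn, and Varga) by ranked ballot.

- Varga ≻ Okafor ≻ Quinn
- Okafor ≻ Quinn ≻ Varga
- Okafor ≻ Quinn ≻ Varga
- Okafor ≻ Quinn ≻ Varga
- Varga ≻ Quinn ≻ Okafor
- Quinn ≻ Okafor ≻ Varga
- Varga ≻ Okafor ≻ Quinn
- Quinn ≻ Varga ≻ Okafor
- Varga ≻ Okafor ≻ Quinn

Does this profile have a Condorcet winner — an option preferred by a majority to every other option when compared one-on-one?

No

Head-to-head results (9 voters total):
Okafor vs Quinn: Okafor wins 6–3.
Okafor vs Varga: Varga wins 5–4.
Quinn vs Varga: Quinn wins 5–4.
No candidate beats all others: Okafor beats Quinn beats Varga beats Okafor, a majority cycle.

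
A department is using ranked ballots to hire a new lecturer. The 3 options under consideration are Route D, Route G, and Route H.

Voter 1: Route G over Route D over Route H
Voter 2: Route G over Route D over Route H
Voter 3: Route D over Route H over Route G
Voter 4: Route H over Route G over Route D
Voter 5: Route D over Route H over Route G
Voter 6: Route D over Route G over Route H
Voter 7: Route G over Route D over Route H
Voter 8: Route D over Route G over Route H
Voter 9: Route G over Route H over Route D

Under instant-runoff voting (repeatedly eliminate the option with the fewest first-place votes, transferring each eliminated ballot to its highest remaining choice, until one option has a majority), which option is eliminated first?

Round 1: Route D 4, Route G 4, Route H 1. Route H has the fewest and is eliminated.
Round 2: Route G 5, Route D 4. Route G has a majority.

Route H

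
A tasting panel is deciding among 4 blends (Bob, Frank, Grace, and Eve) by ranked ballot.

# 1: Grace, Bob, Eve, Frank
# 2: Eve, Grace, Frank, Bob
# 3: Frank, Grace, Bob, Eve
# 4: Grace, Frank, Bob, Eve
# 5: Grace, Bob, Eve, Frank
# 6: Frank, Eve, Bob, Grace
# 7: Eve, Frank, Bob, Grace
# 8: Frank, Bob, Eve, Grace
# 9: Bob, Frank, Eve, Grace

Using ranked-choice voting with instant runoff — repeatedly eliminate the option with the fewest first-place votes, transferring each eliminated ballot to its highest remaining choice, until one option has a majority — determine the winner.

Round 1: Frank 3, Grace 3, Eve 2, Bob 1. Bob has the fewest and is eliminated.
Round 2: Frank 4, Grace 3, Eve 2. Eve has the fewest and is eliminated.
Round 3: Frank 5, Grace 4. Frank has a majority.

Frank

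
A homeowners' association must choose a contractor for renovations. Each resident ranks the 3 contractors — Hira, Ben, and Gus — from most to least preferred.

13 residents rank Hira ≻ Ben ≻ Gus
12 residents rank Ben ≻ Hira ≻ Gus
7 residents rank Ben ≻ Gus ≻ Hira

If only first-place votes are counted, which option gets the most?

First-place vote totals:
  Hira: 13
  Ben: 19
  Gus: 0
Ben has the most first-place votes.

Ben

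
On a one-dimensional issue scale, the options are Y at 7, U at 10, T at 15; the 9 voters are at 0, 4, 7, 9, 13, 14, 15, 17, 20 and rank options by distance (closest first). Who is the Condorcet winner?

T

With single-peaked preferences on a line, the Condorcet winner is the candidate closest to the median voter.
The median voter (position 13) is closest to T at 15.
Check: T vs Y — voters closer to T: 5 of 9.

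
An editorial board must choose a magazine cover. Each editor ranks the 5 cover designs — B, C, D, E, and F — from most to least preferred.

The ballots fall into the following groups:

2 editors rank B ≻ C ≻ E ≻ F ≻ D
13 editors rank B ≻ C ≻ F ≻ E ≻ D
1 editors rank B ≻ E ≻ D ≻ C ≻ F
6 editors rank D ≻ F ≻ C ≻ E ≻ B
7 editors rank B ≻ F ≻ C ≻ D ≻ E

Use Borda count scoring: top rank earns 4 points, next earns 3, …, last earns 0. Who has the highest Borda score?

Borda scores:
  B: 2·4 + 13·4 + 4 + 6·0 + 7·4 = 92
  C: 2·3 + 13·3 + 1 + 6·2 + 7·2 = 72
  D: 2·0 + 13·0 + 2 + 6·4 + 7·1 = 33
  E: 2·2 + 13·1 + 3 + 6·1 + 7·0 = 26
  F: 2·1 + 13·2 + 0 + 6·3 + 7·3 = 67
B has the highest total.

B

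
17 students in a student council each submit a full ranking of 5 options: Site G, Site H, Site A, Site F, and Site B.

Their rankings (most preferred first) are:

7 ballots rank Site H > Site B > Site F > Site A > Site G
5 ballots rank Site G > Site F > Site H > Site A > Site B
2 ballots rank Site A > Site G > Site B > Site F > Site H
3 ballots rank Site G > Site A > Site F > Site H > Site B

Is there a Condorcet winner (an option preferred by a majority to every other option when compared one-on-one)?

No

Head-to-head results (17 voters total):
Site G vs Site H: Site G wins 10–7.
Site G vs Site A: Site A wins 9–8.
Site G vs Site F: Site G wins 10–7.
Site G vs Site B: Site G wins 10–7.
Site H vs Site A: Site H wins 12–5.
Site H vs Site F: Site F wins 10–7.
Site H vs Site B: Site H wins 15–2.
Site A vs Site F: Site F wins 12–5.
Site A vs Site B: Site A wins 10–7.
Site F vs Site B: Site B wins 9–8.
No candidate beats all others: Site G beats Site H beats Site A beats Site G, a majority cycle.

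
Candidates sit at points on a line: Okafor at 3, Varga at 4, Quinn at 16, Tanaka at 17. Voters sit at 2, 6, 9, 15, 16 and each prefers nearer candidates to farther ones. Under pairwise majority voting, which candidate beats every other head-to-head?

With single-peaked preferences on a line, the Condorcet winner is the candidate closest to the median voter.
The median voter (position 9) is closest to Varga at 4.
Check: Varga vs Tanaka — voters closer to Varga: 3 of 5.

Varga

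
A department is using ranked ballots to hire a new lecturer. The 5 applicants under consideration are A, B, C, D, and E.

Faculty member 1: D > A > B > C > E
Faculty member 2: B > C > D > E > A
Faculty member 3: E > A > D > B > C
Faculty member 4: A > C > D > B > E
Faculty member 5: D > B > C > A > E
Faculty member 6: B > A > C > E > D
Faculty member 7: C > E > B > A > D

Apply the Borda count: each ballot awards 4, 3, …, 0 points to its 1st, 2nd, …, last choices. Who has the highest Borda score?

Borda scores:
  A: 3 + 0 + 3 + 4 + 1 + 3 + 1 = 15
  B: 2 + 4 + 1 + 1 + 3 + 4 + 2 = 17
  C: 1 + 3 + 0 + 3 + 2 + 2 + 4 = 15
  D: 4 + 2 + 2 + 2 + 4 + 0 + 0 = 14
  E: 0 + 1 + 4 + 0 + 0 + 1 + 3 = 9
B has the highest total.

B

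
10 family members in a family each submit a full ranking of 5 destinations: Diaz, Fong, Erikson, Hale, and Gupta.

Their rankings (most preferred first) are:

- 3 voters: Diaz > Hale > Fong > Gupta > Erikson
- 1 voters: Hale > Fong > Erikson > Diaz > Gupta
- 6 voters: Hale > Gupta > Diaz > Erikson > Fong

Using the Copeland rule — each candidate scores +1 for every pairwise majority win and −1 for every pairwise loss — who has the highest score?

Pairwise results:
  Diaz vs Fong: Diaz wins 9–1.
  Diaz vs Erikson: Diaz wins 9–1.
  Diaz vs Hale: Hale wins 7–3.
  Diaz vs Gupta: Gupta wins 6–4.
  Fong vs Erikson: Erikson wins 6–4.
  Fong vs Hale: Hale wins 10–0.
  Fong vs Gupta: Gupta wins 6–4.
  Erikson vs Hale: Hale wins 10–0.
  Erikson vs Gupta: Gupta wins 9–1.
  Hale vs Gupta: Hale wins 10–0.
Copeland scores (wins − losses):
  Diaz: 2 − 2 = 0
  Fong: 0 − 4 = -4
  Erikson: 1 − 3 = -2
  Hale: 4 − 0 = 4
  Gupta: 3 − 1 = 2
Hale has the best Copeland score.

Hale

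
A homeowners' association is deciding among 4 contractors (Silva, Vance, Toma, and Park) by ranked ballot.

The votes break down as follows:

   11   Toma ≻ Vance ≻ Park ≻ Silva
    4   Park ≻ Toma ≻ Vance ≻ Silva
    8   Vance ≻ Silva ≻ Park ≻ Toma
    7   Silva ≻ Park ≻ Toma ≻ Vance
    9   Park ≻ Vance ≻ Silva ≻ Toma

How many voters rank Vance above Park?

19

Ballots ranking Vance above Park: 11+8 = 19.
Ballots ranking Park above Vance: 4+7+9 = 20.
So 19 of 39 voters prefer Vance to Park.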